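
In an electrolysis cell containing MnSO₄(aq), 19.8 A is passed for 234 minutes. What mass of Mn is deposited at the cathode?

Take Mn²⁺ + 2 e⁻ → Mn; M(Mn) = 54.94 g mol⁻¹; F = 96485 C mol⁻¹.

79.1 g

Q = I·t = 19.80 A × 14040 s = 278000 C.
n(e⁻) = Q/F = 278000 / 96485 = 2.881 mol.
Mn²⁺ + 2 e⁻ → Mn, so n(Mn) = n(e⁻)/2 = 1.441 mol.
m = n·M = 1.441 × 54.94 = 79.1 g.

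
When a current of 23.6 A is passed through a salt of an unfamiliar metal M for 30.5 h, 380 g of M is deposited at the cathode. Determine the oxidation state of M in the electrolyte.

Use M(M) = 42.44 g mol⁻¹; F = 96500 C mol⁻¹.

Q = I·t = 23.60 A × 109800 s = 2591000 C, so n(e⁻) = 2591000/96500 = 26.85 mol.
n(M) deposited = 380 / 42.44 = 8.954 mol.
Electrons per atom = n(e⁻)/n(M) = 26.85 / 8.954 = 3.00 ≈ 3, so the ion is M³⁺.

+3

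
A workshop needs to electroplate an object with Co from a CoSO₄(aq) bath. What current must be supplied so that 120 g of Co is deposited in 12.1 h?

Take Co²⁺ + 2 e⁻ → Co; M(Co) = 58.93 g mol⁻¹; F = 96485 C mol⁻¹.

n(Co) = 120 / 58.93 = 2.036 mol.
n(e⁻) = 2 × 2.036 = 4.073 mol.
Q = n(e⁻)·F = 4.073 × 96485 = 392900 C.
I = Q/t = 392900 / 43560 s = 9.02 A.

9.02 A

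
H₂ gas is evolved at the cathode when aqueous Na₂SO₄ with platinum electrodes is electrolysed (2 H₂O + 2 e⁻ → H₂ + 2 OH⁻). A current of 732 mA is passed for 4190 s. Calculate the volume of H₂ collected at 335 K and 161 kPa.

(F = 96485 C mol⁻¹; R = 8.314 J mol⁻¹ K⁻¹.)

0.275 L

Q = I·t = 0.7320 A × 4190.0 s = 3067 C.
n(e⁻) = Q/F = 3067 / 96485 = 0.03179 mol.
2 electrons are transferred per H₂ molecule, so n(H₂) = 0.03179 / 2 = 0.01589 mol.
V = nRT/P = (0.01589 × 8.314 × 335) / (161 × 10³ Pa) = 2.75 × 10⁻⁴ m³ = 0.275 L.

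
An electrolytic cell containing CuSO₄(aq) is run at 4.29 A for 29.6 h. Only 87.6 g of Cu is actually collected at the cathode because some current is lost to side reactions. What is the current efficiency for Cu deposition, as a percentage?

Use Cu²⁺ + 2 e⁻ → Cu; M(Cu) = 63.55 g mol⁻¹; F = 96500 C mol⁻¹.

Q = I·t = 4.290 × 106560 = 457100 C; n(e⁻) = 457100/96500 = 4.737 mol.
Theoretical n(Cu) = n(e⁻)/2 = 2.369 mol, i.e. m_theo = 2.369 × 63.55 = 150.5 g.
Efficiency = m_actual / m_theo = 87.6 / 150.5 = 58.2 %.

58.2 %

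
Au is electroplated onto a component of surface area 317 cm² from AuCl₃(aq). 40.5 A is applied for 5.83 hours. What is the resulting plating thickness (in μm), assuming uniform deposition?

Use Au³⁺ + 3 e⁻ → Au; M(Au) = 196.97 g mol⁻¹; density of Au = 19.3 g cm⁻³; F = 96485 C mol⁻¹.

945 μm

Q = I·t = 40.50 × 20988 = 850000 C; n(e⁻) = 8.810 mol.
n(Au) = n(e⁻)/3 = 2.937 mol, so m = 2.937 × 196.97 = 578.4 g.
Volume = m/ρ = 578.4 / 19.3 = 29.97 cm³.
Thickness = V/A = 29.97 / 317 = 0.0945 cm = 945 μm.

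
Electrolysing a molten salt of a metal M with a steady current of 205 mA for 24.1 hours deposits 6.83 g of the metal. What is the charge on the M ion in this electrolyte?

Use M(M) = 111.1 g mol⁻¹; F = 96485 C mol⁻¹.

+3

Q = I·t = 0.2050 A × 86760 s = 17790 C, so n(e⁻) = 17790/96485 = 0.1843 mol.
n(M) deposited = 6.83 / 111.1 = 0.06148 mol.
Electrons per atom = n(e⁻)/n(M) = 0.1843 / 0.06148 = 3.00 ≈ 3, so the ion is M³⁺.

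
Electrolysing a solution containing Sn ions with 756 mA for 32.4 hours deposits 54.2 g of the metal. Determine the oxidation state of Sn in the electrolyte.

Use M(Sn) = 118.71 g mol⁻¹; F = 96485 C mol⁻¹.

+2

Q = I·t = 0.7560 A × 116640 s = 88180 C, so n(e⁻) = 88180/96485 = 0.9139 mol.
n(Sn) deposited = 54.2 / 118.71 = 0.4566 mol.
Electrons per atom = n(e⁻)/n(Sn) = 0.9139 / 0.4566 = 2.00 ≈ 2, so the ion is Sn²⁺.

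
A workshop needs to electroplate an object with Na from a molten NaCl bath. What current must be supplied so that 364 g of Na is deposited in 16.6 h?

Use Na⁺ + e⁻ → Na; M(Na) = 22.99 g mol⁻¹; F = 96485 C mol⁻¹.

n(Na) = 364 / 22.99 = 15.83 mol.
n(e⁻) = 1 × 15.83 = 15.83 mol.
Q = n(e⁻)·F = 15.83 × 96485 = 1528000 C.
I = Q/t = 1528000 / 59760 s = 25.6 A.

25.6 A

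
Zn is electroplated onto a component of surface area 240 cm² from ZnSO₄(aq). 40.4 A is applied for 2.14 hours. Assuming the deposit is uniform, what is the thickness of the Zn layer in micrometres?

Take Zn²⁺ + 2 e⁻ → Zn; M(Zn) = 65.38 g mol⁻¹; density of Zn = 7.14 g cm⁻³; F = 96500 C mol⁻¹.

615 μm

Q = I·t = 40.40 × 7704.0 = 311200 C; n(e⁻) = 3.225 mol.
n(Zn) = n(e⁻)/2 = 1.613 mol, so m = 1.613 × 65.38 = 105.4 g.
Volume = m/ρ = 105.4 / 7.14 = 14.77 cm³.
Thickness = V/A = 14.77 / 240 = 0.0615 cm = 615 μm.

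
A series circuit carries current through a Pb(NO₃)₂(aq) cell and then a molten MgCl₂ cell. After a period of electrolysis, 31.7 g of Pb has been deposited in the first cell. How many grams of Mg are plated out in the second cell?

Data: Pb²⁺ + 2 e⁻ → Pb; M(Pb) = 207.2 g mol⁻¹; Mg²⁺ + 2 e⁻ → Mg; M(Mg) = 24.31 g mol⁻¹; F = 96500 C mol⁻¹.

n(Pb) = 31.7 / 207.2 = 0.1530 mol.
Since Pb²⁺ + 2 e⁻ → Pb, n(e⁻) passed = 2 × 0.1530 = 0.3060 mol.
Cells in series carry the same charge, so the same 0.3060 mol of electrons passes through cell 2.
Mg²⁺ + 2 e⁻ → Mg, so n(Mg) = 0.3060 / 2 = 0.1530 mol.
m(Mg) = 0.1530 × 24.31 = 3.72 g.

3.72 g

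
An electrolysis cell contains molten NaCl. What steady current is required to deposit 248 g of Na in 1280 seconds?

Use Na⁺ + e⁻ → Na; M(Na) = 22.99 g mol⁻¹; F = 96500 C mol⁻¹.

n(Na) = 248 / 22.99 = 10.79 mol.
n(e⁻) = 1 × 10.79 = 10.79 mol.
Q = n(e⁻)·F = 10.79 × 96500 = 1041000 C.
I = Q/t = 1041000 / 1280.0 s = 813 A.

813 A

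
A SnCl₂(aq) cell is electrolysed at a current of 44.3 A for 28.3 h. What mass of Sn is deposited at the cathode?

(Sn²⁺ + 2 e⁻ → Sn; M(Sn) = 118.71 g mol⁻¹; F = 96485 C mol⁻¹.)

Q = I·t = 44.30 A × 101880 s = 4513000 C.
n(e⁻) = Q/F = 4513000 / 96485 = 46.78 mol.
Sn²⁺ + 2 e⁻ → Sn, so n(Sn) = n(e⁻)/2 = 23.39 mol.
m = n·M = 23.39 × 118.71 = 2780 g.

2780 g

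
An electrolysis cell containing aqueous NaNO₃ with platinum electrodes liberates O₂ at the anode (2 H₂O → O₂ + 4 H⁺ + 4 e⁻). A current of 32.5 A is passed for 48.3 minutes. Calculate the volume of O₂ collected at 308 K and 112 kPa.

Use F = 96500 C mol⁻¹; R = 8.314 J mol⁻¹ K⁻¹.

5.58 L

Q = I·t = 32.50 A × 2898.0 s = 94180 C.
n(e⁻) = Q/F = 94180 / 96500 = 0.9760 mol.
4 electrons are transferred per O₂ molecule, so n(O₂) = 0.9760 / 4 = 0.2440 mol.
V = nRT/P = (0.2440 × 8.314 × 308) / (112 × 10³ Pa) = 0.00558 m³ = 5.58 L.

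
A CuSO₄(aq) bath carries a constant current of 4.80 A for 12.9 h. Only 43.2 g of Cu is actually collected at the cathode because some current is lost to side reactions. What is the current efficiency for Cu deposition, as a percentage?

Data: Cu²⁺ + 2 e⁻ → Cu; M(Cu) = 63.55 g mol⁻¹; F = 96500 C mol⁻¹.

Q = I·t = 4.800 × 46440 = 222900 C; n(e⁻) = 222900/96500 = 2.310 mol.
Theoretical n(Cu) = n(e⁻)/2 = 1.155 mol, i.e. m_theo = 1.155 × 63.55 = 73.40 g.
Efficiency = m_actual / m_theo = 43.2 / 73.40 = 58.9 %.

58.9 %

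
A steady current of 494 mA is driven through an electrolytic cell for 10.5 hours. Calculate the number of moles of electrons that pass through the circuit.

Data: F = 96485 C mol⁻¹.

Q = I·t = 0.4940 A × 37800 s = 18670 C.
n(e⁻) = Q/F = 18670 / 96485 = 0.194 mol.

0.194 mol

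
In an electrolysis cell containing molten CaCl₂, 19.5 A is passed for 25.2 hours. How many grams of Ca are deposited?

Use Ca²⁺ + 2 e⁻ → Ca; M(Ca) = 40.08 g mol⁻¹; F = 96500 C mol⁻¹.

367 g

Q = I·t = 19.50 A × 90720 s = 1769000 C.
n(e⁻) = Q/F = 1769000 / 96500 = 18.33 mol.
Ca²⁺ + 2 e⁻ → Ca, so n(Ca) = n(e⁻)/2 = 9.166 mol.
m = n·M = 9.166 × 40.08 = 367 g.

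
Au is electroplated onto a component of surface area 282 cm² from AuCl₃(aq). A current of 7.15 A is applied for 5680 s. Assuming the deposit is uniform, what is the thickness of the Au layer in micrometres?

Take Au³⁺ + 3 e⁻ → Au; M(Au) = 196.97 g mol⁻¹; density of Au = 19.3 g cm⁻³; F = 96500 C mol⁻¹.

50.8 μm

Q = I·t = 7.150 × 5680.0 = 40610 C; n(e⁻) = 0.4208 mol.
n(Au) = n(e⁻)/3 = 0.1403 mol, so m = 0.1403 × 196.97 = 27.63 g.
Volume = m/ρ = 27.63 / 19.3 = 1.432 cm³.
Thickness = V/A = 1.432 / 282 = 0.00508 cm = 50.8 μm.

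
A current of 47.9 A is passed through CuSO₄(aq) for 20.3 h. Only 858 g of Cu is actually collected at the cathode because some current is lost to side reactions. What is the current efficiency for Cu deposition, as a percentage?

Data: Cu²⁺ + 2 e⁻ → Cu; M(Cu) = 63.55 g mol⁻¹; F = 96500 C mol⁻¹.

Q = I·t = 47.90 × 73080 = 3501000 C; n(e⁻) = 3501000/96500 = 36.27 mol.
Theoretical n(Cu) = n(e⁻)/2 = 18.14 mol, i.e. m_theo = 18.14 × 63.55 = 1153 g.
Efficiency = m_actual / m_theo = 858 / 1153 = 74.4 %.

74.4 %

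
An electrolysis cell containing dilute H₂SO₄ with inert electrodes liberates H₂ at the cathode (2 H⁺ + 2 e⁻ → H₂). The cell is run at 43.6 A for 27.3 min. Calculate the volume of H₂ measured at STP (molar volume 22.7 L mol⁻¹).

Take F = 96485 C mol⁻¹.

8.40 L

Q = I·t = 43.60 A × 1638.0 s = 71420 C.
n(e⁻) = Q/F = 71420 / 96485 = 0.7402 mol.
2 electrons are transferred per H₂ molecule, so n(H₂) = 0.7402 / 2 = 0.3701 mol.
V = n × V_m = 0.3701 × 22.7 = 8.40 L.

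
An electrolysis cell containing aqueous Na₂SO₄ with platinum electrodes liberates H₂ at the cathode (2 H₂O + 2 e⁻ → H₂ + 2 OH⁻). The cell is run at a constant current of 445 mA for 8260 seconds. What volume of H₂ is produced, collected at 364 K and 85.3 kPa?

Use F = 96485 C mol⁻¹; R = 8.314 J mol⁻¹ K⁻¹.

0.676 L

Q = I·t = 0.4450 A × 8260.0 s = 3676 C.
n(e⁻) = Q/F = 3676 / 96485 = 0.03810 mol.
2 electrons are transferred per H₂ molecule, so n(H₂) = 0.03810 / 2 = 0.01905 mol.
V = nRT/P = (0.01905 × 8.314 × 364) / (85.3 × 10³ Pa) = 6.76 × 10⁻⁴ m³ = 0.676 L.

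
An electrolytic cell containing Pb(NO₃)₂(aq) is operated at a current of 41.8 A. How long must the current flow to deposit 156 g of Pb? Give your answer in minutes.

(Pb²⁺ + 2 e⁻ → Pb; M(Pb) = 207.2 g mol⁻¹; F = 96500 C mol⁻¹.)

57.9 min

n(Pb) = m/M = 156 / 207.2 = 0.7529 mol.
Each Pb atom requires 2 electrons, so n(e⁻) = 2 × 0.7529 = 1.506 mol.
Q = n(e⁻)·F = 1.506 × 96500 = 145300 C.
t = Q/I = 145300 / 41.80 A = 3476 s = 57.9 min.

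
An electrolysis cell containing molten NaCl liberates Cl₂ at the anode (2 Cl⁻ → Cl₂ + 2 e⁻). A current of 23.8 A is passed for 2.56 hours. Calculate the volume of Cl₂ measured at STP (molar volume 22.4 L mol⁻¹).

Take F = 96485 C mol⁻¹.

Q = I·t = 23.80 A × 9216.0 s = 219300 C.
n(e⁻) = Q/F = 219300 / 96485 = 2.273 mol.
2 electrons are transferred per Cl₂ molecule, so n(Cl₂) = 2.273 / 2 = 1.137 mol.
V = n × V_m = 1.137 × 22.4 = 25.5 L.

25.5 L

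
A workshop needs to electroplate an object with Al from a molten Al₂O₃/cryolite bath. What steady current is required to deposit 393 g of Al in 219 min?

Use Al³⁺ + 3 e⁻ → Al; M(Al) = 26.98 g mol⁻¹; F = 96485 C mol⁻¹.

321 A

n(Al) = 393 / 26.98 = 14.57 mol.
n(e⁻) = 3 × 14.57 = 43.70 mol.
Q = n(e⁻)·F = 43.70 × 96485 = 4216000 C.
I = Q/t = 4216000 / 13140 s = 321 A.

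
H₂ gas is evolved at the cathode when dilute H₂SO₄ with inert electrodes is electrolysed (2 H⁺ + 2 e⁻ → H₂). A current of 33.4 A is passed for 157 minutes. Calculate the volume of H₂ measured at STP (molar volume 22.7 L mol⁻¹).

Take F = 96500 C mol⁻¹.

Q = I·t = 33.40 A × 9420.0 s = 314600 C.
n(e⁻) = Q/F = 314600 / 96500 = 3.260 mol.
2 electrons are transferred per H₂ molecule, so n(H₂) = 3.260 / 2 = 1.630 mol.
V = n × V_m = 1.630 × 22.7 = 37.0 L.

37.0 L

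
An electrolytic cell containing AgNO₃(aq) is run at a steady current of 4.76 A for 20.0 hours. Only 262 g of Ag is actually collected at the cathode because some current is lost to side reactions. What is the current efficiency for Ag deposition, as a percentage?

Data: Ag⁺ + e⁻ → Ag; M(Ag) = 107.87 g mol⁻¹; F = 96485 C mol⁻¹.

68.4 %

Q = I·t = 4.760 × 72000 = 342700 C; n(e⁻) = 342700/96485 = 3.552 mol.
Theoretical n(Ag) = n(e⁻)/1 = 3.552 mol, i.e. m_theo = 3.552 × 107.87 = 383.2 g.
Efficiency = m_actual / m_theo = 262 / 383.2 = 68.4 %.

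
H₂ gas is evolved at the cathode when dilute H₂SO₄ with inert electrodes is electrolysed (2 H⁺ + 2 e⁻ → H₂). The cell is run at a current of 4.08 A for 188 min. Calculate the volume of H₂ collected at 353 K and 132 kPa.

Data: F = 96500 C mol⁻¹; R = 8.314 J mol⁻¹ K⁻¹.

5.30 L

Q = I·t = 4.080 A × 11280 s = 46020 C.
n(e⁻) = Q/F = 46020 / 96500 = 0.4769 mol.
2 electrons are transferred per H₂ molecule, so n(H₂) = 0.4769 / 2 = 0.2385 mol.
V = nRT/P = (0.2385 × 8.314 × 353) / (132 × 10³ Pa) = 0.00530 m³ = 5.30 L.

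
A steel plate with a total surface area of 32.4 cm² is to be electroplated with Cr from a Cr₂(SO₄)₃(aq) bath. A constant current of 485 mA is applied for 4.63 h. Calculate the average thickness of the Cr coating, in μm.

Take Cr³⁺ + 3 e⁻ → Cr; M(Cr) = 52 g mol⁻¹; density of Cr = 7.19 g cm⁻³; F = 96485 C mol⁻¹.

Q = I·t = 0.4850 × 16668 = 8084 C; n(e⁻) = 0.08378 mol.
n(Cr) = n(e⁻)/3 = 0.02793 mol, so m = 0.02793 × 52 = 1.452 g.
Volume = m/ρ = 1.452 / 7.19 = 0.2020 cm³.
Thickness = V/A = 0.2020 / 32.4 = 0.00623 cm = 62.3 μm.

62.3 μm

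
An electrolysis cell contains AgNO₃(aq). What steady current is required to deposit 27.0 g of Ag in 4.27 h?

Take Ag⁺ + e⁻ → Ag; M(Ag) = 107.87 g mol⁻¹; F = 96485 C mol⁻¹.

1.57 A

n(Ag) = 27.0 / 107.87 = 0.2503 mol.
n(e⁻) = 1 × 0.2503 = 0.2503 mol.
Q = n(e⁻)·F = 0.2503 × 96485 = 24150 C.
I = Q/t = 24150 / 15372 s = 1.57 A.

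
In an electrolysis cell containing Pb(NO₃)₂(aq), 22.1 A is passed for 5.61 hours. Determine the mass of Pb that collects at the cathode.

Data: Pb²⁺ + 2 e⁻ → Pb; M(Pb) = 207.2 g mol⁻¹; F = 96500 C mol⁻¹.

Q = I·t = 22.10 A × 20196 s = 446300 C.
n(e⁻) = Q/F = 446300 / 96500 = 4.625 mol.
Pb²⁺ + 2 e⁻ → Pb, so n(Pb) = n(e⁻)/2 = 2.313 mol.
m = n·M = 2.313 × 207.2 = 479 g.

479 g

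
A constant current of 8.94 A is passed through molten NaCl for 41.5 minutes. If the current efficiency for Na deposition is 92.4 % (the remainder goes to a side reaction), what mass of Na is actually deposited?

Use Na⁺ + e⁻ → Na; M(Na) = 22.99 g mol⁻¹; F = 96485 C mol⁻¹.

4.90 g

Q = I·t = 8.940 × 2490.0 = 22260 C.
n(e⁻) = 22260/96485 = 0.2307 mol; theoretically n(Na) = 0.2307/1 = 0.2307 mol, m_theo = 5.304 g.
At 92.4 % efficiency, m_actual = 0.924 × 5.304 = 4.90 g.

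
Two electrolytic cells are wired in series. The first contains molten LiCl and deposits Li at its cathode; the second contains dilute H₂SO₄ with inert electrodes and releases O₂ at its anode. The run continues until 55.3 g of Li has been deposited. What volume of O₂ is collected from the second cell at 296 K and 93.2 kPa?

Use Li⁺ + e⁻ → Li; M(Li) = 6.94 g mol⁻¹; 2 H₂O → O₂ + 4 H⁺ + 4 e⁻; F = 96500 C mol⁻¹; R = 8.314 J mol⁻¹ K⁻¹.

n(Li) = 55.3 / 6.94 = 7.968 mol, so n(e⁻) = 1 × 7.968 = 7.968 mol.
The cells are in series, so the same 7.968 mol of electrons passes through the second cell.
2 H₂O → O₂ + 4 H⁺ + 4 e⁻ — 4 mol e⁻ per mol O₂, so n(O₂) = 7.968/4 = 1.992 mol.
V = nRT/P = (1.992 × 8.314 × 296) / (93.2 × 10³) = 0.0526 m³ = 52.6 L.

52.6 L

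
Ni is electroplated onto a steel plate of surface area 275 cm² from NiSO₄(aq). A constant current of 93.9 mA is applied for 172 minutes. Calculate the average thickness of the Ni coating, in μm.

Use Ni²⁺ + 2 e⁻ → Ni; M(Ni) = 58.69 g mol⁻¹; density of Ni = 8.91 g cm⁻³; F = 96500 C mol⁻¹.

Q = I·t = 0.09390 × 10320 = 969.0 C; n(e⁻) = 0.01004 mol.
n(Ni) = n(e⁻)/2 = 0.005021 mol, so m = 0.005021 × 58.69 = 0.2947 g.
Volume = m/ρ = 0.2947 / 8.91 = 0.03307 cm³.
Thickness = V/A = 0.03307 / 275 = 1.20 × 10⁻⁴ cm = 1.20 μm.

1.20 μm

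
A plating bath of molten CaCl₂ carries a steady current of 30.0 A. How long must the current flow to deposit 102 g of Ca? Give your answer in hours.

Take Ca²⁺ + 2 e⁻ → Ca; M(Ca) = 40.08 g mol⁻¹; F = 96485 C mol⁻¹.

n(Ca) = m/M = 102 / 40.08 = 2.545 mol.
Each Ca atom requires 2 electrons, so n(e⁻) = 2 × 2.545 = 5.090 mol.
Q = n(e⁻)·F = 5.090 × 96485 = 491100 C.
t = Q/I = 491100 / 30.00 A = 16370 s = 4.55 h.

4.55 h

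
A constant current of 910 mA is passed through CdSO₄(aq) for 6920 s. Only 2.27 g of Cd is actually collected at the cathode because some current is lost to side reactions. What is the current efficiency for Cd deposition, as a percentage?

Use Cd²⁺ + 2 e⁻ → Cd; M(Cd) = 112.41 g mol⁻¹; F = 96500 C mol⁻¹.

Q = I·t = 0.9100 × 6920.0 = 6297 C; n(e⁻) = 6297/96500 = 0.06526 mol.
Theoretical n(Cd) = n(e⁻)/2 = 0.03263 mol, i.e. m_theo = 0.03263 × 112.41 = 3.668 g.
Efficiency = m_actual / m_theo = 2.27 / 3.668 = 61.9 %.

61.9 %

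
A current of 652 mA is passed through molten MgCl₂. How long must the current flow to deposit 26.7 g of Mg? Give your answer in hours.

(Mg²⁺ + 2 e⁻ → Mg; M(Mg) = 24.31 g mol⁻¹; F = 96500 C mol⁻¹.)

n(Mg) = m/M = 26.7 / 24.31 = 1.098 mol.
Each Mg atom requires 2 electrons, so n(e⁻) = 2 × 1.098 = 2.197 mol.
Q = n(e⁻)·F = 2.197 × 96500 = 212000 C.
t = Q/I = 212000 / 0.6520 A = 325100 s = 90.3 h.

90.3 h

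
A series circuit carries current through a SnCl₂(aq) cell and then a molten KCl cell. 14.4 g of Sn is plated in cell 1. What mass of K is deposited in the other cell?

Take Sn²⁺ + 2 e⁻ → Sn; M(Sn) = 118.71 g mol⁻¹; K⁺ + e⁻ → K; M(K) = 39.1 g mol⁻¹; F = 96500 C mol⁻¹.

n(Sn) = 14.4 / 118.71 = 0.1213 mol.
Since Sn²⁺ + 2 e⁻ → Sn, n(e⁻) passed = 2 × 0.1213 = 0.2426 mol.
Cells in series carry the same charge, so the same 0.2426 mol of electrons passes through cell 2.
K⁺ + e⁻ → K, so n(K) = 0.2426 / 1 = 0.2426 mol.
m(K) = 0.2426 × 39.1 = 9.49 g.

9.49 g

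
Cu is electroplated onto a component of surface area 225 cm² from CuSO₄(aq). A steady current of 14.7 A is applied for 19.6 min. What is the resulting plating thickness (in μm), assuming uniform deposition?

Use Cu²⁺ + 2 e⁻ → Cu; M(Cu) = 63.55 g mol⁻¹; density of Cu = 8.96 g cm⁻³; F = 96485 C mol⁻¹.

Q = I·t = 14.70 × 1176.0 = 17290 C; n(e⁻) = 0.1792 mol.
n(Cu) = n(e⁻)/2 = 0.08958 mol, so m = 0.08958 × 63.55 = 5.693 g.
Volume = m/ρ = 5.693 / 8.96 = 0.6354 cm³.
Thickness = V/A = 0.6354 / 225 = 0.00282 cm = 28.2 μm.

28.2 μm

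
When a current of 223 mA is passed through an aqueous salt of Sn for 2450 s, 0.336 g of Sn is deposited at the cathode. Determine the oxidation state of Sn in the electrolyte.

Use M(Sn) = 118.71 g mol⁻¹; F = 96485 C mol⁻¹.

+2

Q = I·t = 0.2230 A × 2450.0 s = 546.4 C, so n(e⁻) = 546.4/96485 = 0.005663 mol.
n(Sn) deposited = 0.336 / 118.71 = 0.002830 mol.
Electrons per atom = n(e⁻)/n(Sn) = 0.005663 / 0.002830 = 2.00 ≈ 2, so the ion is Sn²⁺.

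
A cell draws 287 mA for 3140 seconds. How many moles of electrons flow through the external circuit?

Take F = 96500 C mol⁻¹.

0.00934 mol

Q = I·t = 0.2870 A × 3140.0 s = 901.2 C.
n(e⁻) = Q/F = 901.2 / 96500 = 0.00934 mol.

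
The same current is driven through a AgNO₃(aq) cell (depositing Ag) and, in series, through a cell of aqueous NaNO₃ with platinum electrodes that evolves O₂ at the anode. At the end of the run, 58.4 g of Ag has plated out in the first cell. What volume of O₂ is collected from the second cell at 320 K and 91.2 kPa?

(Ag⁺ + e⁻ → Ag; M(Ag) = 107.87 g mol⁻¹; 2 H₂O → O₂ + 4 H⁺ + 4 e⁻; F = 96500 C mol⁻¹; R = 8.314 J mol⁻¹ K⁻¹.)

3.95 L

n(Ag) = 58.4 / 107.87 = 0.5414 mol, so n(e⁻) = 1 × 0.5414 = 0.5414 mol.
The cells are in series, so the same 0.5414 mol of electrons passes through the second cell.
2 H₂O → O₂ + 4 H⁺ + 4 e⁻ — 4 mol e⁻ per mol O₂, so n(O₂) = 0.5414/4 = 0.1353 mol.
V = nRT/P = (0.1353 × 8.314 × 320) / (91.2 × 10³) = 0.00395 m³ = 3.95 L.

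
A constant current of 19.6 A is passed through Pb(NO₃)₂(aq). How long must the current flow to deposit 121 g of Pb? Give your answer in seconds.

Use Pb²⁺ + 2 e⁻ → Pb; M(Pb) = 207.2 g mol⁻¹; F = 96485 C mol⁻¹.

5750 s

n(Pb) = m/M = 121 / 207.2 = 0.5840 mol.
Each Pb atom requires 2 electrons, so n(e⁻) = 2 × 0.5840 = 1.168 mol.
Q = n(e⁻)·F = 1.168 × 96485 = 112700 C.
t = Q/I = 112700 / 19.60 A = 5749 s.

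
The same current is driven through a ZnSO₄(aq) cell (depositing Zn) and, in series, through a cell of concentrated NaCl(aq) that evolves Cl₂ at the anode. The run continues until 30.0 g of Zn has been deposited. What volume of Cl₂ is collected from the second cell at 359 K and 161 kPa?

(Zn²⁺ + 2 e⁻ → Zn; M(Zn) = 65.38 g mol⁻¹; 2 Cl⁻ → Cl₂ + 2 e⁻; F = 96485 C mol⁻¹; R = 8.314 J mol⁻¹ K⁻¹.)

n(Zn) = 30.0 / 65.38 = 0.4589 mol, so n(e⁻) = 2 × 0.4589 = 0.9177 mol.
The cells are in series, so the same 0.9177 mol of electrons passes through the second cell.
2 Cl⁻ → Cl₂ + 2 e⁻ — 2 mol e⁻ per mol Cl₂, so n(Cl₂) = 0.9177/2 = 0.4589 mol.
V = nRT/P = (0.4589 × 8.314 × 359) / (161 × 10³) = 0.00851 m³ = 8.51 L.

8.51 L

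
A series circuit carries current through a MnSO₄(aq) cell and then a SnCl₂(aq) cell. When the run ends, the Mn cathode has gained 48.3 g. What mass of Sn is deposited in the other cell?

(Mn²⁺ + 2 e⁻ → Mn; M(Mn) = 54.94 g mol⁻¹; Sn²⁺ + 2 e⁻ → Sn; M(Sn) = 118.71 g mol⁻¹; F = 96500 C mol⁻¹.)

104 g

n(Mn) = 48.3 / 54.94 = 0.8791 mol.
Since Mn²⁺ + 2 e⁻ → Mn, n(e⁻) passed = 2 × 0.8791 = 1.758 mol.
Cells in series carry the same charge, so the same 1.758 mol of electrons passes through cell 2.
Sn²⁺ + 2 e⁻ → Sn, so n(Sn) = 1.758 / 2 = 0.8791 mol.
m(Sn) = 0.8791 × 118.71 = 104 g.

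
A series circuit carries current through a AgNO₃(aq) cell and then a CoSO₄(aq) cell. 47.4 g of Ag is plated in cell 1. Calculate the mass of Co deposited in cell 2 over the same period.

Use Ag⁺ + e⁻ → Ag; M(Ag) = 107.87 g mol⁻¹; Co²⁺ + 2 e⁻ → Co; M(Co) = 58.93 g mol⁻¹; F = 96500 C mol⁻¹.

n(Ag) = 47.4 / 107.87 = 0.4394 mol.
Since Ag⁺ + e⁻ → Ag, n(e⁻) passed = 1 × 0.4394 = 0.4394 mol.
Cells in series carry the same charge, so the same 0.4394 mol of electrons passes through cell 2.
Co²⁺ + 2 e⁻ → Co, so n(Co) = 0.4394 / 2 = 0.2197 mol.
m(Co) = 0.2197 × 58.93 = 12.9 g.

12.9 g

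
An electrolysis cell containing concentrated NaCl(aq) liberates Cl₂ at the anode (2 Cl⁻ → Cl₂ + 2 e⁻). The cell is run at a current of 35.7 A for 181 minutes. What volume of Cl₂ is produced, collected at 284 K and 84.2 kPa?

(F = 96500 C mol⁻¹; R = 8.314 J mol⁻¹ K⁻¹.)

Q = I·t = 35.70 A × 10860 s = 387700 C.
n(e⁻) = Q/F = 387700 / 96500 = 4.018 mol.
2 electrons are transferred per Cl₂ molecule, so n(Cl₂) = 4.018 / 2 = 2.009 mol.
V = nRT/P = (2.009 × 8.314 × 284) / (84.2 × 10³ Pa) = 0.0563 m³ = 56.3 L.

56.3 L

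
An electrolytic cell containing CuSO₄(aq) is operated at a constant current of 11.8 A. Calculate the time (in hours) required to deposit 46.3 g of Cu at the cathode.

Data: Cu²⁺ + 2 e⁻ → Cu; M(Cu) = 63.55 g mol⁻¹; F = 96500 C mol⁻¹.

n(Cu) = m/M = 46.3 / 63.55 = 0.7286 mol.
Each Cu atom requires 2 electrons, so n(e⁻) = 2 × 0.7286 = 1.457 mol.
Q = n(e⁻)·F = 1.457 × 96500 = 140600 C.
t = Q/I = 140600 / 11.80 A = 11920 s = 3.31 h.

3.31 h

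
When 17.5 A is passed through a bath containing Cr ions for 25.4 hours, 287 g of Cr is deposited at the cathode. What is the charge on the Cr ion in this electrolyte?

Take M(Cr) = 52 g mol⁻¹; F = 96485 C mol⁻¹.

Q = I·t = 17.50 A × 91440 s = 1600000 C, so n(e⁻) = 1600000/96485 = 16.58 mol.
n(Cr) deposited = 287 / 52 = 5.519 mol.
Electrons per atom = n(e⁻)/n(Cr) = 16.58 / 5.519 = 3.00 ≈ 3, so the ion is Cr³⁺.

+3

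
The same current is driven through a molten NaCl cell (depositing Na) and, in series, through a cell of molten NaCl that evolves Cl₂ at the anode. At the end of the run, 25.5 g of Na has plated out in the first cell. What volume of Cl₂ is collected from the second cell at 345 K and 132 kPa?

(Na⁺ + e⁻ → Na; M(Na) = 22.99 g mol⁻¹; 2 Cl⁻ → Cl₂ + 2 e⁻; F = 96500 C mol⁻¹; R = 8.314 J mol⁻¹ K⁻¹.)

n(Na) = 25.5 / 22.99 = 1.109 mol, so n(e⁻) = 1 × 1.109 = 1.109 mol.
The cells are in series, so the same 1.109 mol of electrons passes through the second cell.
2 Cl⁻ → Cl₂ + 2 e⁻ — 2 mol e⁻ per mol Cl₂, so n(Cl₂) = 1.109/2 = 0.5546 mol.
V = nRT/P = (0.5546 × 8.314 × 345) / (132 × 10³) = 0.0121 m³ = 12.1 L.

12.1 L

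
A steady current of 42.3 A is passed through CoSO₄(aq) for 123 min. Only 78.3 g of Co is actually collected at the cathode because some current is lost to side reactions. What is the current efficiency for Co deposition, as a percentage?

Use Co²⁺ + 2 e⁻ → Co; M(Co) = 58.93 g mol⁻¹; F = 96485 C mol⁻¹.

82.1 %

Q = I·t = 42.30 × 7380.0 = 312200 C; n(e⁻) = 312200/96485 = 3.235 mol.
Theoretical n(Co) = n(e⁻)/2 = 1.618 mol, i.e. m_theo = 1.618 × 58.93 = 95.33 g.
Efficiency = m_actual / m_theo = 78.3 / 95.33 = 82.1 %.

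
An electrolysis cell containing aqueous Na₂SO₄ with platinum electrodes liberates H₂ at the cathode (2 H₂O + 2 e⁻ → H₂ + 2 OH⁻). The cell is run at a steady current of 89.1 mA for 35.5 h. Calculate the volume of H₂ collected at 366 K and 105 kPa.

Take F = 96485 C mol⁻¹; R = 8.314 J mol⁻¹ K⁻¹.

Q = I·t = 0.08910 A × 127800 s = 11390 C.
n(e⁻) = Q/F = 11390 / 96485 = 0.1180 mol.
2 electrons are transferred per H₂ molecule, so n(H₂) = 0.1180 / 2 = 0.05901 mol.
V = nRT/P = (0.05901 × 8.314 × 366) / (105 × 10³ Pa) = 0.00171 m³ = 1.71 L.

1.71 L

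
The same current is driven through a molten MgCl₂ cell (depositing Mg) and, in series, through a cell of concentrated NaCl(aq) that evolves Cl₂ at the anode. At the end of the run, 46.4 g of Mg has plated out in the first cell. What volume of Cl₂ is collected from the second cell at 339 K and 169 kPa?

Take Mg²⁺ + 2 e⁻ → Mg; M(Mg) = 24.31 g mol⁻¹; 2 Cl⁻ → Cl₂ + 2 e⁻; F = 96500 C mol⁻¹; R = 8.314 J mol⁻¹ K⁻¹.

31.8 L

n(Mg) = 46.4 / 24.31 = 1.909 mol, so n(e⁻) = 2 × 1.909 = 3.817 mol.
The cells are in series, so the same 3.817 mol of electrons passes through the second cell.
2 Cl⁻ → Cl₂ + 2 e⁻ — 2 mol e⁻ per mol Cl₂, so n(Cl₂) = 3.817/2 = 1.909 mol.
V = nRT/P = (1.909 × 8.314 × 339) / (169 × 10³) = 0.0318 m³ = 31.8 L.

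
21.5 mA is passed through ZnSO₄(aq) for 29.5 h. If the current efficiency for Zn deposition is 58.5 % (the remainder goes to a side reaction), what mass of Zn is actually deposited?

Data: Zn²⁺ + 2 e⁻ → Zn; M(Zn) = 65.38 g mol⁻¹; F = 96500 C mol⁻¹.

0.452 g

Q = I·t = 0.02150 × 106200 = 2283 C.
n(e⁻) = 2283/96500 = 0.02366 mol; theoretically n(Zn) = 0.02366/2 = 0.01183 mol, m_theo = 0.7735 g.
At 58.5 % efficiency, m_actual = 0.585 × 0.7735 = 0.452 g.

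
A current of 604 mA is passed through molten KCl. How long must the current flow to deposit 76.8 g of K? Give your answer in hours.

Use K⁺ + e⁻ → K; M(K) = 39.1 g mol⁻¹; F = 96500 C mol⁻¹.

87.2 h

n(K) = m/M = 76.8 / 39.1 = 1.964 mol.
Each K atom requires 1 electron, so n(e⁻) = 1 × 1.964 = 1.964 mol.
Q = n(e⁻)·F = 1.964 × 96500 = 189500 C.
t = Q/I = 189500 / 0.6040 A = 313800 s = 87.2 h.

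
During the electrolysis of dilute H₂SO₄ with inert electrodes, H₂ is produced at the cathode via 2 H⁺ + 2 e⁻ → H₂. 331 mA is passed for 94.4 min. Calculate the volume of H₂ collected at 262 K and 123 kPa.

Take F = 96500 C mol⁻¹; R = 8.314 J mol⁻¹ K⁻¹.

0.172 L

Q = I·t = 0.3310 A × 5664.0 s = 1875 C.
n(e⁻) = Q/F = 1875 / 96500 = 0.01943 mol.
2 electrons are transferred per H₂ molecule, so n(H₂) = 0.01943 / 2 = 0.009714 mol.
V = nRT/P = (0.009714 × 8.314 × 262) / (123 × 10³ Pa) = 1.72 × 10⁻⁴ m³ = 0.172 L.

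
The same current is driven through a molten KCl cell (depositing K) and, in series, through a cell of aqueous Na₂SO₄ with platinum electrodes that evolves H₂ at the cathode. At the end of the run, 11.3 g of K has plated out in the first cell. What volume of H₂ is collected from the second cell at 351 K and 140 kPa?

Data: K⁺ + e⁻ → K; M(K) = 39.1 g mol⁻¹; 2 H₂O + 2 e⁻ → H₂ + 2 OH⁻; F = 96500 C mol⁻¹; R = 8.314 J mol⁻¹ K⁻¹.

3.01 L

n(K) = 11.3 / 39.1 = 0.2890 mol, so n(e⁻) = 1 × 0.2890 = 0.2890 mol.
The cells are in series, so the same 0.2890 mol of electrons passes through the second cell.
2 H₂O + 2 e⁻ → H₂ + 2 OH⁻ — 2 mol e⁻ per mol H₂, so n(H₂) = 0.2890/2 = 0.1445 mol.
V = nRT/P = (0.1445 × 8.314 × 351) / (140 × 10³) = 0.00301 m³ = 3.01 L.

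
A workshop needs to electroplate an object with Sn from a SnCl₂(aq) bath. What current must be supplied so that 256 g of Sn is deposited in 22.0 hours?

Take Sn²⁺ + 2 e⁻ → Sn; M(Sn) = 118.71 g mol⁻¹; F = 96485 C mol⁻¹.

n(Sn) = 256 / 118.71 = 2.157 mol.
n(e⁻) = 2 × 2.157 = 4.313 mol.
Q = n(e⁻)·F = 4.313 × 96485 = 416100 C.
I = Q/t = 416100 / 79200 s = 5.25 A.

5.25 A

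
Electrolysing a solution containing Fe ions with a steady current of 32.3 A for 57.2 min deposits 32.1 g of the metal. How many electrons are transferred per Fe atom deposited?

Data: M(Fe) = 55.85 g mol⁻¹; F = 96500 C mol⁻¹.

Q = I·t = 32.30 A × 3432.0 s = 110900 C, so n(e⁻) = 110900/96500 = 1.149 mol.
n(Fe) deposited = 32.1 / 55.85 = 0.5748 mol.
Electrons per atom = n(e⁻)/n(Fe) = 1.149 / 0.5748 = 2.00 ≈ 2, so the ion is Fe²⁺.

2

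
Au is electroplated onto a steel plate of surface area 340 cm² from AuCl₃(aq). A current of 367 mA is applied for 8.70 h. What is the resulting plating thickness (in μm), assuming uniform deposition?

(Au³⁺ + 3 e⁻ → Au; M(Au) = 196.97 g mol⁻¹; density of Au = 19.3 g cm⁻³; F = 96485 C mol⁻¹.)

11.9 μm

Q = I·t = 0.3670 × 31320 = 11490 C; n(e⁻) = 0.1191 mol.
n(Au) = n(e⁻)/3 = 0.03971 mol, so m = 0.03971 × 196.97 = 7.822 g.
Volume = m/ρ = 7.822 / 19.3 = 0.4053 cm³.
Thickness = V/A = 0.4053 / 340 = 0.00119 cm = 11.9 μm.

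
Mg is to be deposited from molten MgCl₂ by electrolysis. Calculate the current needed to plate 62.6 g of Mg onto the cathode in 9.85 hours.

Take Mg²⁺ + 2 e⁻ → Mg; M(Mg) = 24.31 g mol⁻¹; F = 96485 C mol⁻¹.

n(Mg) = 62.6 / 24.31 = 2.575 mol.
n(e⁻) = 2 × 2.575 = 5.150 mol.
Q = n(e⁻)·F = 5.150 × 96485 = 496900 C.
I = Q/t = 496900 / 35460 s = 14.0 A.

14.0 A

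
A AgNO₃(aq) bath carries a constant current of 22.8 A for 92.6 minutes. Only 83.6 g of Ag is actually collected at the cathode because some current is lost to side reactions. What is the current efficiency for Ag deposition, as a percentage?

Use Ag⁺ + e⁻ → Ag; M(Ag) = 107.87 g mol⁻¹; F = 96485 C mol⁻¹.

Q = I·t = 22.80 × 5556.0 = 126700 C; n(e⁻) = 126700/96485 = 1.313 mol.
Theoretical n(Ag) = n(e⁻)/1 = 1.313 mol, i.e. m_theo = 1.313 × 107.87 = 141.6 g.
Efficiency = m_actual / m_theo = 83.6 / 141.6 = 59.0 %.

59.0 %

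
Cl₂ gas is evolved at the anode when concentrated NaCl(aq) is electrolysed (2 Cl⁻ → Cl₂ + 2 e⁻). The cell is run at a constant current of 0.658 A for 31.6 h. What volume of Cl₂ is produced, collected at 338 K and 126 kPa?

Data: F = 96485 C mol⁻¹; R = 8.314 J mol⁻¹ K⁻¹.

Q = I·t = 0.6580 A × 113760 s = 74850 C.
n(e⁻) = Q/F = 74850 / 96485 = 0.7758 mol.
2 electrons are transferred per Cl₂ molecule, so n(Cl₂) = 0.7758 / 2 = 0.3879 mol.
V = nRT/P = (0.3879 × 8.314 × 338) / (126 × 10³ Pa) = 0.00865 m³ = 8.65 L.

8.65 L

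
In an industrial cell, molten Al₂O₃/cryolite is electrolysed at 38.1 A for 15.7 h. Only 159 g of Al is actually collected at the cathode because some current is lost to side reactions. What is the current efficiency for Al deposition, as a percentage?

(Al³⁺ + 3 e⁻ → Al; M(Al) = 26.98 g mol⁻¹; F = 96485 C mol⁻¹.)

79.2 %

Q = I·t = 38.10 × 56520 = 2153000 C; n(e⁻) = 2153000/96485 = 22.32 mol.
Theoretical n(Al) = n(e⁻)/3 = 7.440 mol, i.e. m_theo = 7.440 × 26.98 = 200.7 g.
Efficiency = m_actual / m_theo = 159 / 200.7 = 79.2 %.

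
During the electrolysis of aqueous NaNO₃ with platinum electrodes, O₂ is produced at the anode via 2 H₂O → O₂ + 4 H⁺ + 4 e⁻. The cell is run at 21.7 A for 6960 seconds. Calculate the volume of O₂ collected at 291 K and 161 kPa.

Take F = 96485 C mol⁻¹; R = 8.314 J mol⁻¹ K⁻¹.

5.88 L

Q = I·t = 21.70 A × 6960.0 s = 151000 C.
n(e⁻) = Q/F = 151000 / 96485 = 1.565 mol.
4 electrons are transferred per O₂ molecule, so n(O₂) = 1.565 / 4 = 0.3913 mol.
V = nRT/P = (0.3913 × 8.314 × 291) / (161 × 10³ Pa) = 0.00588 m³ = 5.88 L.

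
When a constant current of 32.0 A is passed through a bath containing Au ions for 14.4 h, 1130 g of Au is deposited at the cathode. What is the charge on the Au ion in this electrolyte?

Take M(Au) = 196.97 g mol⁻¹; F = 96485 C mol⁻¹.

Q = I·t = 32.00 A × 51840 s = 1659000 C, so n(e⁻) = 1659000/96485 = 17.19 mol.
n(Au) deposited = 1130 / 196.97 = 5.737 mol.
Electrons per atom = n(e⁻)/n(Au) = 17.19 / 5.737 = 3.00 ≈ 3, so the ion is Au³⁺.

+3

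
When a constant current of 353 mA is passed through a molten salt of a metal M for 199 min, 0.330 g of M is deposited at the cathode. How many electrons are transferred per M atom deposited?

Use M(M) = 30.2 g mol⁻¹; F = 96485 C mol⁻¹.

4

Q = I·t = 0.3530 A × 11940 s = 4215 C, so n(e⁻) = 4215/96485 = 0.04368 mol.
n(M) deposited = 0.330 / 30.2 = 0.01093 mol.
Electrons per atom = n(e⁻)/n(M) = 0.04368 / 0.01093 = 4.00 ≈ 4, so the ion is M⁴⁺.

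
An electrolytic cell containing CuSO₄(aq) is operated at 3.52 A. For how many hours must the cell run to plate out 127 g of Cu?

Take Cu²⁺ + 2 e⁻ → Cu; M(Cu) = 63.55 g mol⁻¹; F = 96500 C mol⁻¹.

30.4 h

n(Cu) = m/M = 127 / 63.55 = 1.998 mol.
Each Cu atom requires 2 electrons, so n(e⁻) = 2 × 1.998 = 3.997 mol.
Q = n(e⁻)·F = 3.997 × 96500 = 385700 C.
t = Q/I = 385700 / 3.520 A = 109600 s = 30.4 h.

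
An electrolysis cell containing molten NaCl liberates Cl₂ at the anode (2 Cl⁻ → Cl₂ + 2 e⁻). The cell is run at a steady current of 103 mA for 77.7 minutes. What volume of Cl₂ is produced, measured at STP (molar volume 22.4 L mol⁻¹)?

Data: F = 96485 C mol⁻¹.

0.0557 L

Q = I·t = 0.1030 A × 4662.0 s = 480.2 C.
n(e⁻) = Q/F = 480.2 / 96485 = 0.004977 mol.
2 electrons are transferred per Cl₂ molecule, so n(Cl₂) = 0.004977 / 2 = 0.002488 mol.
V = n × V_m = 0.002488 × 22.4 = 0.0557 L.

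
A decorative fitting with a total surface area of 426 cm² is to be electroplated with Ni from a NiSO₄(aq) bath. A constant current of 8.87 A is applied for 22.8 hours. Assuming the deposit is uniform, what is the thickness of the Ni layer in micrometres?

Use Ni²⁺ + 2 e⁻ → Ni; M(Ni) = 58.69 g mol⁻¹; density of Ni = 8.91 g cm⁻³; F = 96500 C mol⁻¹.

Q = I·t = 8.870 × 82080 = 728000 C; n(e⁻) = 7.545 mol.
n(Ni) = n(e⁻)/2 = 3.772 mol, so m = 3.772 × 58.69 = 221.4 g.
Volume = m/ρ = 221.4 / 8.91 = 24.85 cm³.
Thickness = V/A = 24.85 / 426 = 0.0583 cm = 583 μm.

583 μm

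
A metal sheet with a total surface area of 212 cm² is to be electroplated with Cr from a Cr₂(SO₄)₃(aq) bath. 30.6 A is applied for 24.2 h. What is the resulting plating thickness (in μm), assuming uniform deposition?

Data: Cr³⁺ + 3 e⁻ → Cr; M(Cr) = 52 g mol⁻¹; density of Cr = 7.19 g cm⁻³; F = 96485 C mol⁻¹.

Q = I·t = 30.60 × 87120 = 2666000 C; n(e⁻) = 27.63 mol.
n(Cr) = n(e⁻)/3 = 9.210 mol, so m = 9.210 × 52 = 478.9 g.
Volume = m/ρ = 478.9 / 7.19 = 66.61 cm³.
Thickness = V/A = 66.61 / 212 = 0.314 cm = 3140 μm.

3140 μm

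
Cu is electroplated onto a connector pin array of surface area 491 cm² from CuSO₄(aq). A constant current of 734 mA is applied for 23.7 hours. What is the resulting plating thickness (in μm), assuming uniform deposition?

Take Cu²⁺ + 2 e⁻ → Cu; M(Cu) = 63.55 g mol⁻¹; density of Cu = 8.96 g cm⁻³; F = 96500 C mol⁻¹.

Q = I·t = 0.7340 × 85320 = 62620 C; n(e⁻) = 0.6490 mol.
n(Cu) = n(e⁻)/2 = 0.3245 mol, so m = 0.3245 × 63.55 = 20.62 g.
Volume = m/ρ = 20.62 / 8.96 = 2.301 cm³.
Thickness = V/A = 2.301 / 491 = 0.00469 cm = 46.9 μm.

46.9 μm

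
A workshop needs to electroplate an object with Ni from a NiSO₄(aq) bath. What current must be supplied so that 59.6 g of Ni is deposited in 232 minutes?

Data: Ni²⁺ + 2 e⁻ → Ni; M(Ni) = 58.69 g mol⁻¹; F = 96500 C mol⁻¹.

n(Ni) = 59.6 / 58.69 = 1.016 mol.
n(e⁻) = 2 × 1.016 = 2.031 mol.
Q = n(e⁻)·F = 2.031 × 96500 = 196000 C.
I = Q/t = 196000 / 13920 s = 14.1 A.

14.1 A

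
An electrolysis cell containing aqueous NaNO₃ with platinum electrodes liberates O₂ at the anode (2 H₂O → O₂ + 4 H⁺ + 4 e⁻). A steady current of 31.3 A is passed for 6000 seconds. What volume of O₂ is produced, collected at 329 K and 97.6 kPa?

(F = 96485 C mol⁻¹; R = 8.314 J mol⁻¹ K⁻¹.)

Q = I·t = 31.30 A × 6000.0 s = 187800 C.
n(e⁻) = Q/F = 187800 / 96485 = 1.946 mol.
4 electrons are transferred per O₂ molecule, so n(O₂) = 1.946 / 4 = 0.4866 mol.
V = nRT/P = (0.4866 × 8.314 × 329) / (97.6 × 10³ Pa) = 0.0136 m³ = 13.6 L.

13.6 L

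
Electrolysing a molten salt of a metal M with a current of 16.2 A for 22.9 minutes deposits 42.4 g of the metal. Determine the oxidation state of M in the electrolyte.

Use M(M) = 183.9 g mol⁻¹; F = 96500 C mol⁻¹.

+1

Q = I·t = 16.20 A × 1374.0 s = 22260 C, so n(e⁻) = 22260/96500 = 0.2307 mol.
n(M) deposited = 42.4 / 183.9 = 0.2306 mol.
Electrons per atom = n(e⁻)/n(M) = 0.2307 / 0.2306 = 1.00 ≈ 1, so the ion is M⁺.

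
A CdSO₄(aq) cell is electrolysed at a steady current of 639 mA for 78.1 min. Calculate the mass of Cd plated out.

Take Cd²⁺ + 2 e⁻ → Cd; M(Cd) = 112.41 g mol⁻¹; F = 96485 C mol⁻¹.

1.74 g

Q = I·t = 0.6390 A × 4686.0 s = 2994 C.
n(e⁻) = Q/F = 2994 / 96485 = 0.03103 mol.
Cd²⁺ + 2 e⁻ → Cd, so n(Cd) = n(e⁻)/2 = 0.01552 mol.
m = n·M = 0.01552 × 112.41 = 1.74 g.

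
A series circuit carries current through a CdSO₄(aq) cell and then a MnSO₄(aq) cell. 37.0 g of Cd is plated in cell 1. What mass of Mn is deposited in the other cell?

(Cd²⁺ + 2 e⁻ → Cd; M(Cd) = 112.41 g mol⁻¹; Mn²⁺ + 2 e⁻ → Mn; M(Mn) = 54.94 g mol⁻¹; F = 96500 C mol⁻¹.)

n(Cd) = 37.0 / 112.41 = 0.3292 mol.
Since Cd²⁺ + 2 e⁻ → Cd, n(e⁻) passed = 2 × 0.3292 = 0.6583 mol.
Cells in series carry the same charge, so the same 0.6583 mol of electrons passes through cell 2.
Mn²⁺ + 2 e⁻ → Mn, so n(Mn) = 0.6583 / 2 = 0.3292 mol.
m(Mn) = 0.3292 × 54.94 = 18.1 g.

18.1 g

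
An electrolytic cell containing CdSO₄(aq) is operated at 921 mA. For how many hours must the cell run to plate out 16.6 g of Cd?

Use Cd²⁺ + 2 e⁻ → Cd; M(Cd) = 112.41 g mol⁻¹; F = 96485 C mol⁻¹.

8.59 h

n(Cd) = m/M = 16.6 / 112.41 = 0.1477 mol.
Each Cd atom requires 2 electrons, so n(e⁻) = 2 × 0.1477 = 0.2953 mol.
Q = n(e⁻)·F = 0.2953 × 96485 = 28500 C.
t = Q/I = 28500 / 0.9210 A = 30940 s = 8.59 h.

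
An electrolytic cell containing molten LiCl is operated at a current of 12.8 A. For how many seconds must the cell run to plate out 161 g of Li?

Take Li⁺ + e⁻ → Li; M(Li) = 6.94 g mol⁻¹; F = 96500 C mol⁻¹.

1.75 × 10⁵ s

n(Li) = m/M = 161 / 6.94 = 23.20 mol.
Each Li atom requires 1 electron, so n(e⁻) = 1 × 23.20 = 23.20 mol.
Q = n(e⁻)·F = 23.20 × 96500 = 2239000 C.
t = Q/I = 2239000 / 12.80 A = 174900 s.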